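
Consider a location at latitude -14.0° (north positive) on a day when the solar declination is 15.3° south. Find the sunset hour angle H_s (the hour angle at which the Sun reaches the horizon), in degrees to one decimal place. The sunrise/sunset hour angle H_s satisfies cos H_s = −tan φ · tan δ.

93.9°

cos H_s = −tan(-14.0°) · tan(-15.3°) = -0.0682, so H_s = arccos(-0.0682) = 93.91°.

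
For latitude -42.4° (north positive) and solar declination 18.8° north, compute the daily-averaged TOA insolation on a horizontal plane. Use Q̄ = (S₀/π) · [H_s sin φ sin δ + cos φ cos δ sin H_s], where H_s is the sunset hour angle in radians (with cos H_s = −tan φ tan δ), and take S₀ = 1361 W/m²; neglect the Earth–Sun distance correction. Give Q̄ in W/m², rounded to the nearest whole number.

170 W/m²

−tan φ tan δ = −(-0.9131)(0.3404) = 0.3108; H_s = arccos(0.3108) = 71.89°. In radians, H_s = 1.2547.
H_s sin φ sin δ = 1.2547 × -0.6743 × 0.3223 = -0.2727.
cos φ cos δ sin H_s = 0.7385 × 0.9466 × 0.9505 = 0.6645.
Q̄ = (1361/π) × (-0.2727 + 0.6645) = 433.22 × 0.3918 = 169.74 W/m².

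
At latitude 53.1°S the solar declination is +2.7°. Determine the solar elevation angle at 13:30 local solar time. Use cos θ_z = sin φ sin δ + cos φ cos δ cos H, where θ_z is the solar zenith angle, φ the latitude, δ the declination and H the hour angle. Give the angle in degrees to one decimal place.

31.1°

Hour angle H = 15° × (13.5 − 12) = 22.50°.
cos θ_z = sin(-53.1°) sin(2.7°) + cos(-53.1°) cos(2.7°) cos(22.50°) = -0.0377 + 0.5541 = 0.5164.
θ_z = arccos(0.5164) = 58.91°, so the elevation is 90° − 58.91° = 31.09°.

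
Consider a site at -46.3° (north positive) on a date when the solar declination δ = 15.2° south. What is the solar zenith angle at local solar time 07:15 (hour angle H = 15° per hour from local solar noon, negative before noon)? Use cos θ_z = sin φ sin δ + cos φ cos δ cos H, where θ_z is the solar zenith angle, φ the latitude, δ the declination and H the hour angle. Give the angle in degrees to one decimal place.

66.2°

Hour angle H = 15° × (7.25 − 12) = -71.25°.
cos θ_z = sin(-46.3°) sin(-15.2°) + cos(-46.3°) cos(-15.2°) cos(-71.25°) = 0.1896 + 0.2143 = 0.4039.
θ_z = arccos(0.4039) = 66.18°.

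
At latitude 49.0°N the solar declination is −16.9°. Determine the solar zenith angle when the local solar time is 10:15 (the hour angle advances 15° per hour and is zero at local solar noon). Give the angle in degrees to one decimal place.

69.9°

Hour angle H = 15° × (10.25 − 12) = -26.25°.
cos θ_z = sin φ sin δ + cos φ cos δ cos H = (0.7547)(-0.2907) + (0.6561)(0.9568)(0.8969) = 0.3436.
θ_z = arccos(0.3436) = 69.90°.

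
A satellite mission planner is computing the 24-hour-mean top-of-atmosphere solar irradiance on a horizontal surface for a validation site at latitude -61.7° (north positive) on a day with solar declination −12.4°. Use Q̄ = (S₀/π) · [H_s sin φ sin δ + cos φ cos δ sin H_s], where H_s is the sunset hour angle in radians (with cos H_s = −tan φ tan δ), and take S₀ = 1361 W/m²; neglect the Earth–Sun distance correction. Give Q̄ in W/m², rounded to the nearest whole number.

346 W/m²

−tan φ tan δ = −(-1.8572)(-0.2199) = -0.4084; H_s = arccos(-0.4084) = 114.10°. In radians, H_s = 1.9914.
H_s sin φ sin δ = 1.9914 × -0.8805 × -0.2147 = 0.3765.
cos φ cos δ sin H_s = 0.4741 × 0.9767 × 0.9128 = 0.4227.
Q̄ = (1361/π) × (0.3765 + 0.4227) = 433.22 × 0.7992 = 346.23 W/m².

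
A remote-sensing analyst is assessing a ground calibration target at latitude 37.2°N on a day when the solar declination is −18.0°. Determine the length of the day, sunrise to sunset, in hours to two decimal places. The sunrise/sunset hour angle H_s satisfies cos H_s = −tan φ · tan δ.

The sunset hour angle satisfies cos H_s = −tan φ tan δ = 0.2466, giving H_s = 75.72°.
Day length = 2 H_s / 15° h⁻¹ = 151.44° / 15 = 10.096 h.

10.10 hours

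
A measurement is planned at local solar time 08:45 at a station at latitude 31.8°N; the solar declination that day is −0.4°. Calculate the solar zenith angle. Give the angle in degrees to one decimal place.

56.2°

Hour angle H = 15° × (8.75 − 12) = -48.75°.
cos θ_z = sin(31.8°) sin(-0.4°) + cos(31.8°) cos(-0.4°) cos(-48.75°) = -0.0037 + 0.5604 = 0.5567.
θ_z = arccos(0.5567) = 56.17°.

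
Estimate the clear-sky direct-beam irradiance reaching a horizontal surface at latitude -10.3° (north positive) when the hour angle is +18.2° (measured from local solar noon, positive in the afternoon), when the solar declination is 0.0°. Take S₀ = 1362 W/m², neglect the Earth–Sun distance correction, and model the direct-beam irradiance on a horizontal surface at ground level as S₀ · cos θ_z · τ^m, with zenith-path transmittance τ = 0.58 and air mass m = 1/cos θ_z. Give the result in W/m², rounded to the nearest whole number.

711 W/m²

With φ = -10.3°, δ = 0.0°, H = 18.20°: sin φ sin δ = 0.0000, cos φ cos δ cos H = 0.9347, so cos θ_z = 0.9347.
Air mass m = 1/cos θ_z = 1/0.9347 = 1.070; τ^m = 0.58^1.070 = 0.5583.
Surface direct beam = 1362 × 0.9347 × 0.5583 = 710.75 W/m².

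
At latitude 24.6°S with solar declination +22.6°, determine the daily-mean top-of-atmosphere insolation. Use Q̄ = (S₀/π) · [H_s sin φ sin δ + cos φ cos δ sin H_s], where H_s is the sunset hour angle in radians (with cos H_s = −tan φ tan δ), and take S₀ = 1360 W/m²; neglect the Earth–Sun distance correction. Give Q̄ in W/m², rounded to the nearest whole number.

261 W/m²

−tan φ tan δ = −(-0.4578)(0.4163) = 0.1906; H_s = arccos(0.1906) = 79.01°. In radians, H_s = 1.3790.
H_s sin φ sin δ = 1.3790 × -0.4163 × 0.3843 = -0.2206.
cos φ cos δ sin H_s = 0.9092 × 0.9232 × 0.9817 = 0.8240.
Q̄ = (1360/π) × (-0.2206 + 0.8240) = 432.90 × 0.6034 = 261.21 W/m².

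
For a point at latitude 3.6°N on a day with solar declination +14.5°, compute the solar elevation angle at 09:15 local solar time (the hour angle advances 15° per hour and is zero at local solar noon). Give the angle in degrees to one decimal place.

Hour angle H = 15° × (9.25 − 12) = -41.25°.
cos θ_z = sin(3.6°) sin(14.5°) + cos(3.6°) cos(14.5°) cos(-41.25°) = 0.0157 + 0.7265 = 0.7422.
θ_z = arccos(0.7422) = 42.08°, so the elevation is 90° − 42.08° = 47.92°.

47.9°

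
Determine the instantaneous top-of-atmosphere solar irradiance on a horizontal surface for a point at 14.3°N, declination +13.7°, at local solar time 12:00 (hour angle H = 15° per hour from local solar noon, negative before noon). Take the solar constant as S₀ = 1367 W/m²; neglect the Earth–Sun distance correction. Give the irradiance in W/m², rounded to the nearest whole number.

Hour angle H = 15° × (12 − 12) = 0.00°.
cos θ_z = sin φ sin δ + cos φ cos δ cos H = (0.2470)(0.2368) + (0.9690)(0.9715)(1.0000) = 0.9999.
Top-of-atmosphere irradiance = S₀ cos θ_z = 1367 × 0.9999 = 1366.86 W/m².

1367 W/m²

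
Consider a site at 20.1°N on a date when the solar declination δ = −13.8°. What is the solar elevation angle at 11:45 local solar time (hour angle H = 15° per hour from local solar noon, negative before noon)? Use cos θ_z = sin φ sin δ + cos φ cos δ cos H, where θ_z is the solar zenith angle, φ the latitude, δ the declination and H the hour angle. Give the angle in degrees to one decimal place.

Hour angle H = 15° × (11.75 − 12) = -3.75°.
With φ = 20.1°, δ = -13.8°, H = -3.75°: sin φ sin δ = -0.0820, cos φ cos δ cos H = 0.9100, so cos θ_z = 0.8280.
θ_z = arccos(0.8280) = 34.11°, so the elevation is 90° − 34.11° = 55.89°.

55.9°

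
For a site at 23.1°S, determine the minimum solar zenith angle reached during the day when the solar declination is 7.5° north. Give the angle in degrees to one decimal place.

30.6°

At local solar noon the hour angle is zero, so the zenith angle is |φ − δ| = |-23.1° − (7.5°)| = 30.6°.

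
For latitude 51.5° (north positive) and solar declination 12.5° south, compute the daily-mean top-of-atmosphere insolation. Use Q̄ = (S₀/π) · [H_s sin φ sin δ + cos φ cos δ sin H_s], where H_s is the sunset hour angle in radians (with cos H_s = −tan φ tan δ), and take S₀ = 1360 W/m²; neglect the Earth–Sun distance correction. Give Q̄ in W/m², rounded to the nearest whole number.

cos H_s = −tan(51.5°) · tan(-12.5°) = 0.2787, so H_s = arccos(0.2787) = 73.82°. In radians, H_s = 1.2884.
H_s sin φ sin δ = 1.2884 × 0.7826 × -0.2164 = -0.2182.
cos φ cos δ sin H_s = 0.6225 × 0.9763 × 0.9604 = 0.5837.
Q̄ = (1360/π) × (-0.2182 + 0.5837) = 432.90 × 0.3655 = 158.22 W/m².

158 W/m²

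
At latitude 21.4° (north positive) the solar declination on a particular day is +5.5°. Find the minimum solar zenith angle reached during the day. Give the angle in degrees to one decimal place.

15.9°

At local solar noon the hour angle is zero, so the zenith angle is |φ − δ| = |21.4° − (5.5°)| = 15.9°.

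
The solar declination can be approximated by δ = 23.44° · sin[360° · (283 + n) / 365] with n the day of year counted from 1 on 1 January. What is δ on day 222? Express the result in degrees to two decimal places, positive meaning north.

360 × (283 + 222) / 365 = 498.082°; sin(498.082°) = 0.6681.
δ = 23.44 × 0.6681 = 15.660° ≈ +15.66°.

+15.66°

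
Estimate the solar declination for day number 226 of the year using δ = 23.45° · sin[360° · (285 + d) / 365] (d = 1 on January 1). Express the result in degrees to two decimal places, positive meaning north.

360 × (285 + 226) / 365 = 504.000°; sin(504.000°) = 0.5878.
δ = 23.45 × 0.5878 = 13.784° ≈ +13.78°.

+13.78°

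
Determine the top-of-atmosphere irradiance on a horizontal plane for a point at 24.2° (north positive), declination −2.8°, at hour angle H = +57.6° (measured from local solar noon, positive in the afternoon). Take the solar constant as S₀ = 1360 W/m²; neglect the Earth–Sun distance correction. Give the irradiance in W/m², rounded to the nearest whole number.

With φ = 24.2°, δ = -2.8°, H = 57.60°: sin φ sin δ = -0.0200, cos φ cos δ cos H = 0.4882, so cos θ_z = 0.4682.
Top-of-atmosphere irradiance = S₀ cos θ_z = 1360 × 0.4682 = 636.75 W/m².

637 W/m²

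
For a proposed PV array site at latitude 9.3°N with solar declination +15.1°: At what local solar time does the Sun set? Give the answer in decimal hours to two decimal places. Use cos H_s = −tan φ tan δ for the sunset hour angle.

The sunset hour angle satisfies cos H_s = −tan φ tan δ = -0.0442, giving H_s = 92.53°.
Sunset is at 12 + H_s/15 = 12 + 6.169 = 18.169 h local solar time.

18.17 h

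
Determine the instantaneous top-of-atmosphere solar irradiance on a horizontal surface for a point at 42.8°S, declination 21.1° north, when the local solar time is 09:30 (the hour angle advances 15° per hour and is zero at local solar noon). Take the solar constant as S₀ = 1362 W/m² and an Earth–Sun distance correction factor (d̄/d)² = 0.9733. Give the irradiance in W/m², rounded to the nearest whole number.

396 W/m²

Hour angle H = 15° × (9.5 − 12) = -37.50°.
cos θ_z = sin(-42.8°) sin(21.1°) + cos(-42.8°) cos(21.1°) cos(-37.50°) = -0.2446 + 0.5431 = 0.2985.
Top-of-atmosphere irradiance = S₀ (d̄/d)² cos θ_z = 1362 × 0.9733 × 0.2985 = 395.70 W/m².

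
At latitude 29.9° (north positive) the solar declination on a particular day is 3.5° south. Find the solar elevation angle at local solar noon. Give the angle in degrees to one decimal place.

At local solar noon the hour angle is zero, so the elevation is 90° − |φ − δ| = 90° − |29.9° − (-3.5°)| = 90° − 33.4° = 56.6°.

56.6°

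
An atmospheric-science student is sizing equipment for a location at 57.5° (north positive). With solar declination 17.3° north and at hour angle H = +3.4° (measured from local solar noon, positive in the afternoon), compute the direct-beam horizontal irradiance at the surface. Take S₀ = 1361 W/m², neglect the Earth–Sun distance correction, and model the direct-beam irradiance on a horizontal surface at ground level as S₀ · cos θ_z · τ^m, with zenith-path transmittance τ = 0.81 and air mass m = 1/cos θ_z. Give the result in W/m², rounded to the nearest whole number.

788 W/m²

With φ = 57.5°, δ = 17.3°, H = 3.40°: sin φ sin δ = 0.2508, cos φ cos δ cos H = 0.5121, so cos θ_z = 0.7629.
Air mass m = 1/cos θ_z = 1/0.7629 = 1.311; τ^m = 0.81^1.311 = 0.7586.
Surface direct beam = 1361 × 0.7629 × 0.7586 = 787.66 W/m².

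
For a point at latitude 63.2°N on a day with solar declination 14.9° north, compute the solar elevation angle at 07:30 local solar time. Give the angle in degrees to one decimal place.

Hour angle H = 15° × (7.5 − 12) = -67.50°.
cos θ_z = sin(63.2°) sin(14.9°) + cos(63.2°) cos(14.9°) cos(-67.50°) = 0.2295 + 0.1667 = 0.3962.
θ_z = arccos(0.3962) = 66.66°, so the elevation is 90° − 66.66° = 23.34°.

23.3°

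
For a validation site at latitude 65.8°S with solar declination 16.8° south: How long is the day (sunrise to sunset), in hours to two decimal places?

cos H_s = −tan(-65.8°) · tan(-16.8°) = -0.6718, so H_s = arccos(-0.6718) = 132.21°.
Day length = 2 H_s / 15° h⁻¹ = 264.42° / 15 = 17.628 h.

17.63 hours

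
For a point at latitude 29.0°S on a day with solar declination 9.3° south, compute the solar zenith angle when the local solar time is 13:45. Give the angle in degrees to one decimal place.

31.5°

Hour angle H = 15° × (13.75 − 12) = 26.25°.
cos θ_z = sin(-29.0°) sin(-9.3°) + cos(-29.0°) cos(-9.3°) cos(26.25°) = 0.0783 + 0.7741 = 0.8524.
θ_z = arccos(0.8524) = 31.53°.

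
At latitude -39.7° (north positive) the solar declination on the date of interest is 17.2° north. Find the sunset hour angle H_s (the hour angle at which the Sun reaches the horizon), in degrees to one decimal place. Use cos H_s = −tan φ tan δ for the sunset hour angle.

−tan φ tan δ = −(-0.8302)(0.3096) = 0.2570; H_s = arccos(0.2570) = 75.11°.

75.1°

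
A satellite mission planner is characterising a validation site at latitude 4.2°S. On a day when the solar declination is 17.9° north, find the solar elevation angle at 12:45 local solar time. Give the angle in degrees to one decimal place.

65.3°

Hour angle H = 15° × (12.75 − 12) = 11.25°.
cos θ_z = sin φ sin δ + cos φ cos δ cos H = (-0.0732)(0.3074) + (0.9973)(0.9516)(0.9808) = 0.9083.
θ_z = arccos(0.9083) = 24.73°, so the elevation is 90° − 24.73° = 65.27°.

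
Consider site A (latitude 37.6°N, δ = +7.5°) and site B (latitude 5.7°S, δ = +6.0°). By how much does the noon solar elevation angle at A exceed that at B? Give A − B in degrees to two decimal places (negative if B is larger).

A: 90° − |37.6 − (7.5)| = 59.90°.
B: 90° − |-5.7 − (6.0)| = 78.30°.
A − B = 59.90 − 78.30 = -18.40°.

-18.40°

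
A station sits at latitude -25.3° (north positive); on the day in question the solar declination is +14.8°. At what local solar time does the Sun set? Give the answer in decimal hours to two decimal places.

The sunset hour angle satisfies cos H_s = −tan φ tan δ = 0.1249, giving H_s = 82.83°.
Sunset is at 12 + H_s/15 = 12 + 5.522 = 17.522 h local solar time.

17.52 h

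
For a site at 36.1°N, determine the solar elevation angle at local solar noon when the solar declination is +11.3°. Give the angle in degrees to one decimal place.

At local solar noon the hour angle is zero, so the elevation is 90° − |φ − δ| = 90° − |36.1° − (11.3°)| = 90° − 24.8° = 65.2°.

65.2°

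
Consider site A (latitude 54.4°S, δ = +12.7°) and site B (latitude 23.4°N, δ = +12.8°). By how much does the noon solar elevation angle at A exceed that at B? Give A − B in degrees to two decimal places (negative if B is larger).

A: 90° − |-54.4 − (12.7)| = 22.90°.
B: 90° − |23.4 − (12.8)| = 79.40°.
A − B = 22.90 − 79.40 = -56.50°.

-56.50°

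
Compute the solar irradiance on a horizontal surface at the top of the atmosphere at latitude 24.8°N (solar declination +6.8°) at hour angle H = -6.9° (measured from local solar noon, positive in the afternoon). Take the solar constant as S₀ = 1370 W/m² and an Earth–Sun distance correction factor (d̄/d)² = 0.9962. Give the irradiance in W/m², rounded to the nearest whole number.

1289 W/m²

cos θ_z = sin φ sin δ + cos φ cos δ cos H = (0.4195)(0.1184) + (0.9078)(0.9930)(0.9928) = 0.9446.
Top-of-atmosphere irradiance = S₀ (d̄/d)² cos θ_z = 1370 × 0.9962 × 0.9446 = 1289.18 W/m².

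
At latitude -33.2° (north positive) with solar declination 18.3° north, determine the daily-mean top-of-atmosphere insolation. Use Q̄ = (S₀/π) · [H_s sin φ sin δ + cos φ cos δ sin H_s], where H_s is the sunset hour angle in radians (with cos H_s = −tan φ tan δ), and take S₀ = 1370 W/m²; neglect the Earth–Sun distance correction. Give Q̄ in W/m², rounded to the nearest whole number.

237 W/m²

−tan φ tan δ = −(-0.6544)(0.3307) = 0.2164; H_s = arccos(0.2164) = 77.50°. In radians, H_s = 1.3526.
H_s sin φ sin δ = 1.3526 × -0.5476 × 0.3140 = -0.2326.
cos φ cos δ sin H_s = 0.8368 × 0.9494 × 0.9763 = 0.7756.
Q̄ = (1370/π) × (-0.2326 + 0.7756) = 436.08 × 0.5430 = 236.79 W/m².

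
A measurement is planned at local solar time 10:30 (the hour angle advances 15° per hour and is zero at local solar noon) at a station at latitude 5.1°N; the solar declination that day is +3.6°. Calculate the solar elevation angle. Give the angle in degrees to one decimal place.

67.5°

Hour angle H = 15° × (10.5 − 12) = -22.50°.
cos θ_z = sin φ sin δ + cos φ cos δ cos H = (0.0889)(0.0628) + (0.9960)(0.9980)(0.9239) = 0.9239.
θ_z = arccos(0.9239) = 22.50°, so the elevation is 90° − 22.50° = 67.50°.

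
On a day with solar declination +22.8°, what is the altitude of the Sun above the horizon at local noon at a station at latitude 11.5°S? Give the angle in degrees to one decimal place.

At local solar noon the hour angle is zero, so the elevation is 90° − |φ − δ| = 90° − |-11.5° − (22.8°)| = 90° − 34.3° = 55.7°.

55.7°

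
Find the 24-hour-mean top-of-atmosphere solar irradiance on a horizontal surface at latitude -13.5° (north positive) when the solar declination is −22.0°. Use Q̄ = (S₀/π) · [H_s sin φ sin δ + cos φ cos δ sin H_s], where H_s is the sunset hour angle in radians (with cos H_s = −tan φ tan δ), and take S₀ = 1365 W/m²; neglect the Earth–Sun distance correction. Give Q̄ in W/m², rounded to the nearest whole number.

The sunset hour angle satisfies cos H_s = −tan φ tan δ = -0.0970, giving H_s = 95.57°. In radians, H_s = 1.6680.
H_s sin φ sin δ = 1.6680 × -0.2334 × -0.3746 = 0.1458.
cos φ cos δ sin H_s = 0.9724 × 0.9272 × 0.9953 = 0.8974.
Q̄ = (1365/π) × (0.1458 + 0.8974) = 434.49 × 1.0432 = 453.26 W/m².

453 W/m²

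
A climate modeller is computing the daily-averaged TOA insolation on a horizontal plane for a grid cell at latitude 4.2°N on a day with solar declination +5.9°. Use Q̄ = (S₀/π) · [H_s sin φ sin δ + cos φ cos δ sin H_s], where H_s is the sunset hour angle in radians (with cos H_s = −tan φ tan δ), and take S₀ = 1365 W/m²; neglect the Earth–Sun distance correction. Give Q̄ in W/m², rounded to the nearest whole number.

436 W/m²

The sunset hour angle satisfies cos H_s = −tan φ tan δ = -0.0076, giving H_s = 90.44°. In radians, H_s = 1.5785.
H_s sin φ sin δ = 1.5785 × 0.0732 × 0.1028 = 0.0119.
cos φ cos δ sin H_s = 0.9973 × 0.9947 × 1.0000 = 0.9920.
Q̄ = (1365/π) × (0.0119 + 0.9920) = 434.49 × 1.0039 = 436.18 W/m².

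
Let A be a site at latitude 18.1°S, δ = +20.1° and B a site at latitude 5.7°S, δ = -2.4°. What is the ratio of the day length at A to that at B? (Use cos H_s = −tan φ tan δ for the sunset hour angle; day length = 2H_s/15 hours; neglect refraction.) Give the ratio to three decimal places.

A: H_s = arccos(−tan -18.1° · tan 20.1°) = 83.13°, so 2H_s/15 = 11.0840 h.
B: H_s = arccos(−tan -5.7° · tan -2.4°) = 90.24°, so 2H_s/15 = 12.0320 h.
Ratio A/B = 11.0840 / 12.0320 = 0.9212.

0.921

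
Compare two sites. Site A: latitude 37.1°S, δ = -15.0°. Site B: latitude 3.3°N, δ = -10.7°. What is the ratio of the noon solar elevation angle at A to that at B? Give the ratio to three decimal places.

A: 90° − |-37.1 − (-15.0)| = 67.90°.
B: 90° − |3.3 − (-10.7)| = 76.00°.
Ratio A/B = 67.9000 / 76.0000 = 0.8934.

0.893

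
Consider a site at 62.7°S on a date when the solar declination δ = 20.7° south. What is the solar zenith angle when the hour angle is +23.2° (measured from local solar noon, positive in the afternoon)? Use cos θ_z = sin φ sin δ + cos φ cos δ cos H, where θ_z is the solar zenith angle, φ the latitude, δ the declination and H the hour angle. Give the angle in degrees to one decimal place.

With φ = -62.7°, δ = -20.7°, H = 23.20°: sin φ sin δ = 0.3141, cos φ cos δ cos H = 0.3943, so cos θ_z = 0.7084.
θ_z = arccos(0.7084) = 44.90°.

44.9°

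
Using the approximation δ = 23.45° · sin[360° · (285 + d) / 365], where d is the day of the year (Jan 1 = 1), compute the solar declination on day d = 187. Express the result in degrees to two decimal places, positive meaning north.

360 × (285 + 187) / 365 = 465.534°; sin(465.534°) = 0.9635.
δ = 23.45 × 0.9635 = 22.594° ≈ +22.59°.

+22.59°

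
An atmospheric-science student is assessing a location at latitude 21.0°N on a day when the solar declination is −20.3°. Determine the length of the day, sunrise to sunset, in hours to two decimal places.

cos H_s = −tan(21.0°) · tan(-20.3°) = 0.1420, so H_s = arccos(0.1420) = 81.84°.
Day length = 2 H_s / 15° h⁻¹ = 163.68° / 15 = 10.912 h.

10.91 hours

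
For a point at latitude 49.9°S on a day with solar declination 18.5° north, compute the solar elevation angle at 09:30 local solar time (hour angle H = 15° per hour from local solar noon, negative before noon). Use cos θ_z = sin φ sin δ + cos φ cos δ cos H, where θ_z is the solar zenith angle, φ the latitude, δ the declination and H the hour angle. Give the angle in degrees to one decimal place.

14.0°

Hour angle H = 15° × (9.5 − 12) = -37.50°.
cos θ_z = sin φ sin δ + cos φ cos δ cos H = (-0.7649)(0.3173) + (0.6441)(0.9483)(0.7934) = 0.2419.
θ_z = arccos(0.2419) = 76.00°, so the elevation is 90° − 76.00° = 14.00°.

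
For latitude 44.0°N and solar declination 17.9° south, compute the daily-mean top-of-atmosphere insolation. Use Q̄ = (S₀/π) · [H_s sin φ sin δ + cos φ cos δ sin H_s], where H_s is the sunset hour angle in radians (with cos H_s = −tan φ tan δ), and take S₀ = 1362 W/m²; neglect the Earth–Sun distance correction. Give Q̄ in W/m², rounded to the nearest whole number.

cos H_s = −tan(44.0°) · tan(-17.9°) = 0.3119, so H_s = arccos(0.3119) = 71.83°. In radians, H_s = 1.2537.
H_s sin φ sin δ = 1.2537 × 0.6947 × -0.3074 = -0.2677.
cos φ cos δ sin H_s = 0.7193 × 0.9516 × 0.9501 = 0.6503.
Q̄ = (1362/π) × (-0.2677 + 0.6503) = 433.54 × 0.3826 = 165.87 W/m².

166 W/m²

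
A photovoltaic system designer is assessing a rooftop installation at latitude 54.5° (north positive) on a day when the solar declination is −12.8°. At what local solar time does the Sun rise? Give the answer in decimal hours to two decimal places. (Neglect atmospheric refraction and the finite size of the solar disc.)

cos H_s = −tan(54.5°) · tan(-12.8°) = 0.3185, so H_s = arccos(0.3185) = 71.43°.
Sunrise is at 12 − H_s/15 = 12 − 4.762 = 7.238 h local solar time.

7.24 h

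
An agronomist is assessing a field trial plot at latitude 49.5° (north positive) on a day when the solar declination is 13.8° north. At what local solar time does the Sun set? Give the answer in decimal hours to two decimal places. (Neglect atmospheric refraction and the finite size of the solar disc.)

19.11 h

The sunset hour angle satisfies cos H_s = −tan φ tan δ = -0.2876, giving H_s = 106.71°.
Sunset is at 12 + H_s/15 = 12 + 7.114 = 19.114 h local solar time.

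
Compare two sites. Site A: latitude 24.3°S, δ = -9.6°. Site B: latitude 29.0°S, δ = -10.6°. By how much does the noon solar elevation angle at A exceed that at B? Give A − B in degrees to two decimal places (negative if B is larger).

A: 90° − |-24.3 − (-9.6)| = 75.30°.
B: 90° − |-29.0 − (-10.6)| = 71.60°.
A − B = 75.30 − 71.60 = 3.70°.

+3.70°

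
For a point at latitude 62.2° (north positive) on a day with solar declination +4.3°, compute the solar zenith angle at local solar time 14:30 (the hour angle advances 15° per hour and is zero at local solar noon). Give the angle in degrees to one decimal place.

64.2°

Hour angle H = 15° × (14.5 − 12) = 37.50°.
cos θ_z = sin(62.2°) sin(4.3°) + cos(62.2°) cos(4.3°) cos(37.50°) = 0.0663 + 0.3690 = 0.4353.
θ_z = arccos(0.4353) = 64.20°.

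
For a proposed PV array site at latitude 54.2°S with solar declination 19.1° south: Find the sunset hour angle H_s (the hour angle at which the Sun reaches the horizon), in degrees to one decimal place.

cos H_s = −tan(-54.2°) · tan(-19.1°) = -0.4801, so H_s = arccos(-0.4801) = 118.69°.

118.7°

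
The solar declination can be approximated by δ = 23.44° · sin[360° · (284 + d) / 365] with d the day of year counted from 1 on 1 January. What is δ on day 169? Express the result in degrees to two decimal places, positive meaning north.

+23.40°

360 × (284 + 169) / 365 = 446.795°; sin(446.795°) = 0.9984.
δ = 23.44 × 0.9984 = 23.402° ≈ +23.40°.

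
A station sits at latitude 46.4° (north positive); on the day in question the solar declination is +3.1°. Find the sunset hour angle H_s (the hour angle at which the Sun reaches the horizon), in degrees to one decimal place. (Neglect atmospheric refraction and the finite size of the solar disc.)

93.3°

cos H_s = −tan(46.4°) · tan(3.1°) = -0.0569, so H_s = arccos(-0.0569) = 93.26°.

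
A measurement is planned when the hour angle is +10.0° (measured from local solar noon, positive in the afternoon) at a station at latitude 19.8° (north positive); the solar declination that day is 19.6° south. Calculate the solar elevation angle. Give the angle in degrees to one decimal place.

49.4°

cos θ_z = sin(19.8°) sin(-19.6°) + cos(19.8°) cos(-19.6°) cos(10.00°) = -0.1136 + 0.8729 = 0.7593.
θ_z = arccos(0.7593) = 40.60°, so the elevation is 90° − 40.60° = 49.40°.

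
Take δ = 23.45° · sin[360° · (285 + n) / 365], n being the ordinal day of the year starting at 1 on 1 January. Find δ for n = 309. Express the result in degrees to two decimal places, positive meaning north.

-16.83°

360 × (285 + 309) / 365 = 585.863°; sin(585.863°) = -0.7177.
δ = 23.45 × -0.7177 = -16.830° ≈ -16.83°.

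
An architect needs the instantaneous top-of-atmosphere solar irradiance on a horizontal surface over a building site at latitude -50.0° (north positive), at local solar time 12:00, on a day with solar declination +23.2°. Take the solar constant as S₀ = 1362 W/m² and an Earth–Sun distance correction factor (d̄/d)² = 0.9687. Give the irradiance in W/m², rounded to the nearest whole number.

381 W/m²

Hour angle H = 15° × (12 − 12) = 0.00°.
cos θ_z = sin φ sin δ + cos φ cos δ cos H = (-0.7660)(0.3939) + (0.6428)(0.9191)(1.0000) = 0.2891.
Top-of-atmosphere irradiance = S₀ (d̄/d)² cos θ_z = 1362 × 0.9687 × 0.2891 = 381.43 W/m².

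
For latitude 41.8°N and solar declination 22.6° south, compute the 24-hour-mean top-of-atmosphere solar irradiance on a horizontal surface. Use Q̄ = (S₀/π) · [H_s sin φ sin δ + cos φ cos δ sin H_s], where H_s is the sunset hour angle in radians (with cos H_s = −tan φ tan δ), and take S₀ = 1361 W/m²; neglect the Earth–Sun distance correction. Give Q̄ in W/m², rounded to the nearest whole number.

cos H_s = −tan(41.8°) · tan(-22.6°) = 0.3722, so H_s = arccos(0.3722) = 68.15°. In radians, H_s = 1.1894.
H_s sin φ sin δ = 1.1894 × 0.6665 × -0.3843 = -0.3046.
cos φ cos δ sin H_s = 0.7455 × 0.9232 × 0.9281 = 0.6388.
Q̄ = (1361/π) × (-0.3046 + 0.6388) = 433.22 × 0.3342 = 144.78 W/m².

145 W/m²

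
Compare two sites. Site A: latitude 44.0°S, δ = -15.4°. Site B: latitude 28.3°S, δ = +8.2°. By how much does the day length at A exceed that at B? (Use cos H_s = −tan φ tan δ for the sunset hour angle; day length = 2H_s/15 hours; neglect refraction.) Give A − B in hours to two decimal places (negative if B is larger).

A: H_s = arccos(−tan -44.0° · tan -15.4°) = 105.43°, so 2H_s/15 = 14.0573 h.
B: H_s = arccos(−tan -28.3° · tan 8.2°) = 85.55°, so 2H_s/15 = 11.4067 h.
A − B = 14.0573 − 11.4067 = 2.6506 h.

+2.65 h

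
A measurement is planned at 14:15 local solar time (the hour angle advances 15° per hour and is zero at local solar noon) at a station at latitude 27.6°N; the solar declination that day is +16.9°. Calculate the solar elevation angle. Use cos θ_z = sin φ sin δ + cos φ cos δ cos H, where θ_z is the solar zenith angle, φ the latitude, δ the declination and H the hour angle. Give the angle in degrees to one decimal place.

Hour angle H = 15° × (14.25 − 12) = 33.75°.
With φ = 27.6°, δ = 16.9°, H = 33.75°: sin φ sin δ = 0.1347, cos φ cos δ cos H = 0.7050, so cos θ_z = 0.8397.
θ_z = arccos(0.8397) = 32.89°, so the elevation is 90° − 32.89° = 57.11°.

57.1°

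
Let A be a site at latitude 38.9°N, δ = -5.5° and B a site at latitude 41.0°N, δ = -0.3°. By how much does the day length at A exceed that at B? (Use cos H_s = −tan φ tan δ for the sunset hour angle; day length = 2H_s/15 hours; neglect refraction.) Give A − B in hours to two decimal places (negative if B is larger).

A: H_s = arccos(−tan 38.9° · tan -5.5°) = 85.54°, so 2H_s/15 = 11.4053 h.
B: H_s = arccos(−tan 41.0° · tan -0.3°) = 89.74°, so 2H_s/15 = 11.9653 h.
A − B = 11.4053 − 11.9653 = -0.5600 h.

-0.56 h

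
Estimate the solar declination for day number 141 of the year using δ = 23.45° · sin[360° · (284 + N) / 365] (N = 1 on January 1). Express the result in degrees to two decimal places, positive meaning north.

+20.14°

360 × (284 + 141) / 365 = 419.178°; sin(419.178°) = 0.8588.
δ = 23.45 × 0.8588 = 20.139° ≈ +20.14°.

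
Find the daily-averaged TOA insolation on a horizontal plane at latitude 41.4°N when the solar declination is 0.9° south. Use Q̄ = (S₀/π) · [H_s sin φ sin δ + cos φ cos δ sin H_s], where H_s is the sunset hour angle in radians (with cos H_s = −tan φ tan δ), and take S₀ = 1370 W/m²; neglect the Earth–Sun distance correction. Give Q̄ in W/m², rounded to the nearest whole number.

−tan φ tan δ = −(0.8816)(-0.0157) = 0.0138; H_s = arccos(0.0138) = 89.21°. In radians, H_s = 1.5570.
H_s sin φ sin δ = 1.5570 × 0.6613 × -0.0157 = -0.0162.
cos φ cos δ sin H_s = 0.7501 × 0.9999 × 0.9999 = 0.7499.
Q̄ = (1370/π) × (-0.0162 + 0.7499) = 436.08 × 0.7337 = 319.95 W/m².

320 W/m²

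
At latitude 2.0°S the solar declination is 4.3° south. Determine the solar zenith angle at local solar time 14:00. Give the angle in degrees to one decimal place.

Hour angle H = 15° × (14 − 12) = 30.00°.
cos θ_z = sin(-2.0°) sin(-4.3°) + cos(-2.0°) cos(-4.3°) cos(30.00°) = 0.0026 + 0.8631 = 0.8657.
θ_z = arccos(0.8657) = 30.04°.

30.0°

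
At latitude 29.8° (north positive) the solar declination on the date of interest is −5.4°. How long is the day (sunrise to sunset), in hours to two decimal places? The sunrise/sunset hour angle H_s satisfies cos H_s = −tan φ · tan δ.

cos H_s = −tan(29.8°) · tan(-5.4°) = 0.0541, so H_s = arccos(0.0541) = 86.90°.
Day length = 2 H_s / 15° h⁻¹ = 173.80° / 15 = 11.587 h.

11.59 hours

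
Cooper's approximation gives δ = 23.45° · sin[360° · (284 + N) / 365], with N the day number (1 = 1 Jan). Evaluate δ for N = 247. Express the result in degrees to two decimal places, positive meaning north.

+6.57°

360 × (284 + 247) / 365 = 523.726°; sin(523.726°) = 0.2802.
δ = 23.45 × 0.2802 = 6.571° ≈ +6.57°.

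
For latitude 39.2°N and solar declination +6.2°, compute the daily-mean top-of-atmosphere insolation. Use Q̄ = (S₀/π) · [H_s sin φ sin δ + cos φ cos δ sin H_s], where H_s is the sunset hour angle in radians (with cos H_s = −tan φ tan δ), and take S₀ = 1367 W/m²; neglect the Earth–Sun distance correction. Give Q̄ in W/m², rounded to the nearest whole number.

383 W/m²

The sunset hour angle satisfies cos H_s = −tan φ tan δ = -0.0886, giving H_s = 95.08°. In radians, H_s = 1.6595.
H_s sin φ sin δ = 1.6595 × 0.6320 × 0.1080 = 0.1133.
cos φ cos δ sin H_s = 0.7749 × 0.9942 × 0.9961 = 0.7674.
Q̄ = (1367/π) × (0.1133 + 0.7674) = 435.13 × 0.8807 = 383.22 W/m².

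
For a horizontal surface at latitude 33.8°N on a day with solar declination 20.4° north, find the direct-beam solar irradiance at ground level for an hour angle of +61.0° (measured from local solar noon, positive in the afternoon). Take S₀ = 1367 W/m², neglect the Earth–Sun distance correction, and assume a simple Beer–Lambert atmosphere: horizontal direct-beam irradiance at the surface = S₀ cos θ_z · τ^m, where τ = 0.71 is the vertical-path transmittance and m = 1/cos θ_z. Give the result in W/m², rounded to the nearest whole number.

429 W/m²

cos θ_z = sin φ sin δ + cos φ cos δ cos H = (0.5563)(0.3486) + (0.8310)(0.9373)(0.4848) = 0.5715.
Air mass m = 1/cos θ_z = 1/0.5715 = 1.750; τ^m = 0.71^1.750 = 0.5492.
Surface direct beam = 1367 × 0.5715 × 0.5492 = 429.06 W/m².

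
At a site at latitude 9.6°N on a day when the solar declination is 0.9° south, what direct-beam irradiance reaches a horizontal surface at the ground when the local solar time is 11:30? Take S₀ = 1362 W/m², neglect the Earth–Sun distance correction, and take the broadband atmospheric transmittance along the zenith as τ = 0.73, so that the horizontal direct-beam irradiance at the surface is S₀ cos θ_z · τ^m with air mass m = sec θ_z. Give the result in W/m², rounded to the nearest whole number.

961 W/m²

Hour angle H = 15° × (11.5 − 12) = -7.50°.
With φ = 9.6°, δ = -0.9°, H = -7.50°: sin φ sin δ = -0.0026, cos φ cos δ cos H = 0.9774, so cos θ_z = 0.9748.
Air mass m = 1/cos θ_z = 1/0.9748 = 1.026; τ^m = 0.73^1.026 = 0.7241.
Surface direct beam = 1362 × 0.9748 × 0.7241 = 961.37 W/m².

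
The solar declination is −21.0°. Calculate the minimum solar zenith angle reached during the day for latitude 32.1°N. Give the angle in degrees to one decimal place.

53.1°

At local solar noon the hour angle is zero, so the zenith angle is |φ − δ| = |32.1° − (-21.0°)| = 53.1°.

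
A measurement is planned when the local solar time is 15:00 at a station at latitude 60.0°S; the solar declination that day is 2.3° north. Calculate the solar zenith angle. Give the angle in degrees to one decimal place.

Hour angle H = 15° × (15 − 12) = 45.00°.
cos θ_z = sin(-60.0°) sin(2.3°) + cos(-60.0°) cos(2.3°) cos(45.00°) = -0.0348 + 0.3533 = 0.3185.
θ_z = arccos(0.3185) = 71.43°.

71.4°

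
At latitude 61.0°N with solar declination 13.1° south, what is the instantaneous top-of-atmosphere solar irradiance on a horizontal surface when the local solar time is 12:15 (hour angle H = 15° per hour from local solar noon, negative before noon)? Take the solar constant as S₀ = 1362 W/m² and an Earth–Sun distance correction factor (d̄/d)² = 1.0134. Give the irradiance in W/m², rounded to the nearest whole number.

Hour angle H = 15° × (12.25 − 12) = 3.75°.
cos θ_z = sin(61.0°) sin(-13.1°) + cos(61.0°) cos(-13.1°) cos(3.75°) = -0.1982 + 0.4712 = 0.2730.
Top-of-atmosphere irradiance = S₀ (d̄/d)² cos θ_z = 1362 × 1.0134 × 0.2730 = 376.81 W/m².

377 W/m²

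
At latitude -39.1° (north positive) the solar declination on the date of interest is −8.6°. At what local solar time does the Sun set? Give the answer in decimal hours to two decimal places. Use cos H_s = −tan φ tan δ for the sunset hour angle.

The sunset hour angle satisfies cos H_s = −tan φ tan δ = -0.1229, giving H_s = 97.06°.
Sunset is at 12 + H_s/15 = 12 + 6.471 = 18.471 h local solar time.

18.47 h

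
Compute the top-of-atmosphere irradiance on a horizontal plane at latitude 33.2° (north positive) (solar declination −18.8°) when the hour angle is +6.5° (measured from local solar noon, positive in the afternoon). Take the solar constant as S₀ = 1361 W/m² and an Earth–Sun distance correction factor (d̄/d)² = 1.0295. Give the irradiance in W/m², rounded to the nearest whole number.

With φ = 33.2°, δ = -18.8°, H = 6.50°: sin φ sin δ = -0.1765, cos φ cos δ cos H = 0.7870, so cos θ_z = 0.6105.
Top-of-atmosphere irradiance = S₀ (d̄/d)² cos θ_z = 1361 × 1.0295 × 0.6105 = 855.40 W/m².

855 W/m²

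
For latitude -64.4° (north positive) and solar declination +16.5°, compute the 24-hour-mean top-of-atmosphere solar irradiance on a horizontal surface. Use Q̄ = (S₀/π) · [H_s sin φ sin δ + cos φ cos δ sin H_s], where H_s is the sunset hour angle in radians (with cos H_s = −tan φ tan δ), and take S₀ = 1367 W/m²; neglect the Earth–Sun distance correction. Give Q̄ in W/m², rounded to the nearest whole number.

41 W/m²

−tan φ tan δ = −(-2.0872)(0.2962) = 0.6182; H_s = arccos(0.6182) = 51.82°. In radians, H_s = 0.9044.
H_s sin φ sin δ = 0.9044 × -0.9018 × 0.2840 = -0.2316.
cos φ cos δ sin H_s = 0.4321 × 0.9588 × 0.7861 = 0.3257.
Q̄ = (1367/π) × (-0.2316 + 0.3257) = 435.13 × 0.0941 = 40.95 W/m².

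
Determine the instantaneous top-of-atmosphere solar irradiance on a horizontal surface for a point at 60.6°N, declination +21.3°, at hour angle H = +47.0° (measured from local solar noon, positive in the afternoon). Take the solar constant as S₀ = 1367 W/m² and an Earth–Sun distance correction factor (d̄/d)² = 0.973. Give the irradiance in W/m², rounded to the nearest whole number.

With φ = 60.6°, δ = 21.3°, H = 47.00°: sin φ sin δ = 0.3165, cos φ cos δ cos H = 0.3119, so cos θ_z = 0.6284.
Top-of-atmosphere irradiance = S₀ (d̄/d)² cos θ_z = 1367 × 0.973 × 0.6284 = 835.83 W/m².

836 W/m²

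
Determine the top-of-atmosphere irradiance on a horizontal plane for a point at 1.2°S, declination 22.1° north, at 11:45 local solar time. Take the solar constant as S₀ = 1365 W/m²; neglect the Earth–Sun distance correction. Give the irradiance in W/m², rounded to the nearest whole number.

Hour angle H = 15° × (11.75 − 12) = -3.75°.
With φ = -1.2°, δ = 22.1°, H = -3.75°: sin φ sin δ = -0.0079, cos φ cos δ cos H = 0.9243, so cos θ_z = 0.9164.
Top-of-atmosphere irradiance = S₀ cos θ_z = 1365 × 0.9164 = 1250.89 W/m².

1251 W/m²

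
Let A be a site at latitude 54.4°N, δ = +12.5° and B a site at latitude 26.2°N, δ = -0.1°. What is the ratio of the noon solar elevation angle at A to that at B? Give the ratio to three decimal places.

0.755

A: 90° − |54.4 − (12.5)| = 48.10°.
B: 90° − |26.2 − (-0.1)| = 63.70°.
Ratio A/B = 48.1000 / 63.7000 = 0.7551.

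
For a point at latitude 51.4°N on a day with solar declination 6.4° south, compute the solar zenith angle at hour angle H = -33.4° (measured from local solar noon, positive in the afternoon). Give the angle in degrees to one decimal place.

cos θ_z = sin(51.4°) sin(-6.4°) + cos(51.4°) cos(-6.4°) cos(-33.40°) = -0.0871 + 0.5176 = 0.4305.
θ_z = arccos(0.4305) = 64.50°.

64.5°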